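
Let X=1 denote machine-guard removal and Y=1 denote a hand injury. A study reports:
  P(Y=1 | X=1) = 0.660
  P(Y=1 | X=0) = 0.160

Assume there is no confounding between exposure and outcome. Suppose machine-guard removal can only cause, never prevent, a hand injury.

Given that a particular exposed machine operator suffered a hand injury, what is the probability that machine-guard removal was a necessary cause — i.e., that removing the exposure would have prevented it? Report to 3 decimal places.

Let p₁ = 0.66, p₀ = 0.16.
Under exogeneity and monotonicity, PN = (p₁ − p₀) / p₁.
PN = (0.66 − 0.16) / 0.66 = 0.5 / 0.66 ≈ 0.7576

PN ≈ 0.758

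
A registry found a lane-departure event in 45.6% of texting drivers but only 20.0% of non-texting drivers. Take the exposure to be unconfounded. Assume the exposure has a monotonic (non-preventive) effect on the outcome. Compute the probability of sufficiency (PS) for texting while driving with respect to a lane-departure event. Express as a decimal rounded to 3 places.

p₁ = 0.456, p₀ = 0.2.
Under exogeneity and monotonicity, PS = (p₁ − p₀) / (1 − p₀).
PS = (0.456 − 0.2) / (1 − 0.2) = 0.256 / 0.8 ≈ 0.3200

PS ≈ 0.320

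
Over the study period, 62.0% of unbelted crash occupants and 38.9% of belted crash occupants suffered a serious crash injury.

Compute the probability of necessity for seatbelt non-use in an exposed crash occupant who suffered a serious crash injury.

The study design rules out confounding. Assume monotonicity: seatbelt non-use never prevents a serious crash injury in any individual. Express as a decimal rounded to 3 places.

PN ≈ 0.373

p₁ = 0.62, p₀ = 0.389.
Under exogeneity and monotonicity, PN = (p₁ − p₀) / p₁.
PN = (0.62 − 0.389) / 0.62 = 0.231 / 0.62 ≈ 0.3726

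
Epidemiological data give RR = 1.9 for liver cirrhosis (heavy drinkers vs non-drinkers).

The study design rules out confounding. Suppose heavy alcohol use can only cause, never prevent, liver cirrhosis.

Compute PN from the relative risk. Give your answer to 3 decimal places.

Under exogeneity and monotonicity, PN = (RR − 1) / RR = 1 − 1/RR.
PN = (1.9 − 1) / 1.9 = 0.9 / 1.9 ≈ 0.4737

PN ≈ 0.474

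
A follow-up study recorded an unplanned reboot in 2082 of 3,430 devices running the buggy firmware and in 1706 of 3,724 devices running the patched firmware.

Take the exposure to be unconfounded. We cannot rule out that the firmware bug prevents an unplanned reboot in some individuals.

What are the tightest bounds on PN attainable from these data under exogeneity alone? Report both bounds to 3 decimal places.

0.245 ≤ PN ≤ 0.893

p₁ = P(outcome | exposed) = 2082/3430 = 0.607
p₀ = P(outcome | unexposed) = 1706/3724 = 0.45811
Under exogeneity alone the bounds on PN are max{0,(p₁−p₀)/p₁} ≤ PN ≤ min{1,(1−p₀)/p₁}.
  lower = (p₁ − p₀)/p₁ = 0.14889 / 0.607 ≈ 0.2453
  upper = min{1, (1 − p₀)/p₁} = 0.54189 / 0.607 ≈ 0.8927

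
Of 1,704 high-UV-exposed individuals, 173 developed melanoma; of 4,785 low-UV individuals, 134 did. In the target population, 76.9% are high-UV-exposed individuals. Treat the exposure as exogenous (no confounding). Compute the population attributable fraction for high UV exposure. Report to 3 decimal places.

PAF ≈ 0.669

p₁ = P(outcome | exposed) = 173/1704 = 0.10153
p₀ = P(outcome | unexposed) = 134/4785 = 0.028004
Overall risk P(Y=1) = π·p₁ + (1−π)·p₀ = 0.769×0.10153 + 0.231×0.028004 = 0.084542.
Under exogeneity, PAF = [P(Y=1) − p₀] / P(Y=1).
PAF = (0.084542 − 0.028004) / 0.084542 ≈ 0.6688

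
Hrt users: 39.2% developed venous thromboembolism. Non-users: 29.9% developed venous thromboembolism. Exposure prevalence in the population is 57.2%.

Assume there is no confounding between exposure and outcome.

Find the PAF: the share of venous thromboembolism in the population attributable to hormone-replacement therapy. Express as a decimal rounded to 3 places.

PAF ≈ 0.151

p₁ = 0.392, p₀ = 0.299.
Overall risk P(Y=1) = π·p₁ + (1−π)·p₀ = 0.572×0.392 + 0.428×0.299 = 0.3522.
Under exogeneity, PAF = [P(Y=1) − p₀] / P(Y=1).
PAF = (0.3522 − 0.299) / 0.3522 ≈ 0.1510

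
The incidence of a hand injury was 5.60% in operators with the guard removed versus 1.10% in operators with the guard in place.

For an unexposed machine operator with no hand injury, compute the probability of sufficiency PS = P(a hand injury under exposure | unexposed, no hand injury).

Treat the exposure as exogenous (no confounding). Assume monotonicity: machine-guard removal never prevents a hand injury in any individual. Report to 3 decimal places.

PS ≈ 0.046

p₁ = 0.056, p₀ = 0.011.
Under exogeneity and monotonicity, PS = (p₁ − p₀) / (1 − p₀).
PS = (0.056 − 0.011) / (1 − 0.011) = 0.045 / 0.989 ≈ 0.0455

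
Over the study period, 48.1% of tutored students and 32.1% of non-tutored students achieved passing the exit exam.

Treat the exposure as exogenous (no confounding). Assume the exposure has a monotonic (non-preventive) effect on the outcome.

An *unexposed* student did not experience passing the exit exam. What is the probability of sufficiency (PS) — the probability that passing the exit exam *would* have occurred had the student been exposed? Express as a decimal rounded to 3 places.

p₁ = 0.481, p₀ = 0.321.
Under exogeneity and monotonicity, PS = (p₁ − p₀) / (1 − p₀).
PS = (0.481 − 0.321) / (1 − 0.321) = 0.16 / 0.679 ≈ 0.2356

PS ≈ 0.236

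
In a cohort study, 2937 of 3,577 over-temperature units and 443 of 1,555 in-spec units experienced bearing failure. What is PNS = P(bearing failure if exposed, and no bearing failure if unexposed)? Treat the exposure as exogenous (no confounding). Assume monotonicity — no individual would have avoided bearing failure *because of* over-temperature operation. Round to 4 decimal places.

p₁ = P(outcome | exposed) = 2937/3577 = 0.82108
p₀ = P(outcome | unexposed) = 443/1555 = 0.28489
Under exogeneity and monotonicity, PNS = p₁ − p₀.
PNS = 0.82108 − 0.28489 = 0.53619

PNS ≈ 0.5362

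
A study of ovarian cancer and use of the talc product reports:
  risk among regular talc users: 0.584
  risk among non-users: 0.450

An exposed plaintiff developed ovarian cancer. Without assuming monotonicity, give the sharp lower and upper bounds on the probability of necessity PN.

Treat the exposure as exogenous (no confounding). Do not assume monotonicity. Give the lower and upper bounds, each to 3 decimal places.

0.229 ≤ PN ≤ 0.942

Let p₁ = 0.584, p₀ = 0.45.
Under exogeneity alone the bounds on PN are max{0,(p₁−p₀)/p₁} ≤ PN ≤ min{1,(1−p₀)/p₁}.
  lower = (p₁ − p₀)/p₁ = 0.134 / 0.584 ≈ 0.2295
  upper = min{1, (1 − p₀)/p₁} = 0.55 / 0.584 ≈ 0.9418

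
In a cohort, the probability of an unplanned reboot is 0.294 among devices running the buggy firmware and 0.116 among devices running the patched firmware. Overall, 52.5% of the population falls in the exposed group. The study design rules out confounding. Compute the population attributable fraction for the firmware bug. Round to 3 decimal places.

PAF ≈ 0.446

Let p₁ = 0.294, p₀ = 0.116.
Overall risk P(Y=1) = π·p₁ + (1−π)·p₀ = 0.525×0.294 + 0.475×0.116 = 0.20945.
Under exogeneity, PAF = [P(Y=1) − p₀] / P(Y=1).
PAF = (0.20945 − 0.116) / 0.20945 ≈ 0.4462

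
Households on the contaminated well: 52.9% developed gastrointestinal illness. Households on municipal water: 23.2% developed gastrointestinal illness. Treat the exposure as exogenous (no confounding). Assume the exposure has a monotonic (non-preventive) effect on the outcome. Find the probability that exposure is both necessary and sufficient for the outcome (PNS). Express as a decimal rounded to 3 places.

PNS ≈ 0.297

p₁ = 0.529, p₀ = 0.232.
Under exogeneity and monotonicity, PNS = p₁ − p₀.
PNS = 0.529 − 0.232 = 0.297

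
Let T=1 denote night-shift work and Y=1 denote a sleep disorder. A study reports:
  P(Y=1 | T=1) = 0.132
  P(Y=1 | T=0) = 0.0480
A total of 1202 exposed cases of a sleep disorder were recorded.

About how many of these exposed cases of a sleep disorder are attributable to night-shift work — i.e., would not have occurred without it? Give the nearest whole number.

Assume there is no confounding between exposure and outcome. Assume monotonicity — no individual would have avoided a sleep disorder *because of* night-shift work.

about 765 cases

Let p₁ = 0.132, p₀ = 0.048.
PN = (p₁ − p₀)/p₁ = (0.132 − 0.048) / 0.132 ≈ 0.63636.
Attributable cases ≈ PN × (exposed cases) = 0.63636 × 1202 ≈ 764.91.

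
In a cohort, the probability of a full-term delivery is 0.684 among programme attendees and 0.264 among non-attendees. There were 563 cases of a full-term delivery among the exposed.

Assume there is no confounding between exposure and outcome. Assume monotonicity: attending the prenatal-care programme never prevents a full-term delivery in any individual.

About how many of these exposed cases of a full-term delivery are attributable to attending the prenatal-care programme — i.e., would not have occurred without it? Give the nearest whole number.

Let p₁ = 0.684, p₀ = 0.264.
PN = (p₁ − p₀)/p₁ = (0.684 − 0.264) / 0.684 ≈ 0.61404.
Attributable cases ≈ PN × (exposed cases) = 0.61404 × 563 ≈ 345.70.

about 346 cases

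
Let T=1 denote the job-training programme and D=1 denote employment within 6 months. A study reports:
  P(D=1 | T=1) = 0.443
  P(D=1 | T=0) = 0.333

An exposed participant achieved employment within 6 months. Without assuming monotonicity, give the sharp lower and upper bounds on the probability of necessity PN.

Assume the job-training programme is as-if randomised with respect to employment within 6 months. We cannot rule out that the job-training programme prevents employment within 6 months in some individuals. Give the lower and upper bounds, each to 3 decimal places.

0.248 ≤ PN ≤ 1.000

Let p₁ = 0.443, p₀ = 0.333.
Under exogeneity alone the bounds on PN are max{0,(p₁−p₀)/p₁} ≤ PN ≤ min{1,(1−p₀)/p₁}.
  lower = (p₁ − p₀)/p₁ = 0.11 / 0.443 ≈ 0.2483
  upper = min{1, (1 − p₀)/p₁} = 0.667 / 0.443 ≈ 1.5056 → capped at 1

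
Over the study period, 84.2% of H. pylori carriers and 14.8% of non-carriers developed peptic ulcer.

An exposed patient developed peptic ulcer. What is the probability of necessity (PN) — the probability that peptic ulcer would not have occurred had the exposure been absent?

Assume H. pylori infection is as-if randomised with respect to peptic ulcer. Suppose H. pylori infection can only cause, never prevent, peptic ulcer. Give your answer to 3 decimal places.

PN ≈ 0.824

p₁ = 0.842, p₀ = 0.148.
Under exogeneity and monotonicity, PN = (p₁ − p₀) / p₁.
PN = (0.842 − 0.148) / 0.842 = 0.694 / 0.842 ≈ 0.8242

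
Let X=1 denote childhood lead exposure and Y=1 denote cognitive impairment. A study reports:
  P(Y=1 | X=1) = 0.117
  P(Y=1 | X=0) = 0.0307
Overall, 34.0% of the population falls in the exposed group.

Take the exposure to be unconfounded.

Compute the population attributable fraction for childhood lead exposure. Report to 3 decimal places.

PAF ≈ 0.489

Let p₁ = 0.117, p₀ = 0.0307.
Overall risk P(Y=1) = π·p₁ + (1−π)·p₀ = 0.34×0.117 + 0.66×0.0307 = 0.060042.
Under exogeneity, PAF = [P(Y=1) − p₀] / P(Y=1).
PAF = (0.060042 − 0.0307) / 0.060042 ≈ 0.4887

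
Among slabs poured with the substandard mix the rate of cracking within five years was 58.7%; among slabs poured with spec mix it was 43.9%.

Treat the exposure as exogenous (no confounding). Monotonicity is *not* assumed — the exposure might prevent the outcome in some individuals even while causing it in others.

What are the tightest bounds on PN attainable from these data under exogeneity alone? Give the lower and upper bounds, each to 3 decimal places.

p₁ = 0.587, p₀ = 0.439.
Under exogeneity alone the bounds on PN are max{0,(p₁−p₀)/p₁} ≤ PN ≤ min{1,(1−p₀)/p₁}.
  lower = (p₁ − p₀)/p₁ = 0.148 / 0.587 ≈ 0.2521
  upper = min{1, (1 − p₀)/p₁} = 0.561 / 0.587 ≈ 0.9557

0.252 ≤ PN ≤ 0.956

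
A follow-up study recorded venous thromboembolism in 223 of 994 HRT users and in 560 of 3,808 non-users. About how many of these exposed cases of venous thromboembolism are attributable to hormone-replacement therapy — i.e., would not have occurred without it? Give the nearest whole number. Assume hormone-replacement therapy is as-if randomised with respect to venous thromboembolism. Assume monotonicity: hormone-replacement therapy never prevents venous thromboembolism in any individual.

about 77 cases

p₁ = P(outcome | exposed) = 223/994 = 0.22435
p₀ = P(outcome | unexposed) = 560/3808 = 0.14706
PN = (p₁ − p₀)/p₁ = (0.22435 − 0.14706) / 0.22435 ≈ 0.34450.
Attributable cases ≈ PN × (exposed cases) = 0.34450 × 223 ≈ 76.82.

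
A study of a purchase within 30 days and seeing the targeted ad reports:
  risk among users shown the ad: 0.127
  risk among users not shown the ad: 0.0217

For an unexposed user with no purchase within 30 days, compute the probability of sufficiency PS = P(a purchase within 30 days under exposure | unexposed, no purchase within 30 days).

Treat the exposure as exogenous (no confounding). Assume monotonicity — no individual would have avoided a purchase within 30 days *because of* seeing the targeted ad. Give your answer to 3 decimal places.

PS ≈ 0.108

Let p₁ = 0.127, p₀ = 0.0217.
Under exogeneity and monotonicity, PS = (p₁ − p₀) / (1 − p₀).
PS = (0.127 − 0.0217) / (1 − 0.0217) = 0.1053 / 0.9783 ≈ 0.1076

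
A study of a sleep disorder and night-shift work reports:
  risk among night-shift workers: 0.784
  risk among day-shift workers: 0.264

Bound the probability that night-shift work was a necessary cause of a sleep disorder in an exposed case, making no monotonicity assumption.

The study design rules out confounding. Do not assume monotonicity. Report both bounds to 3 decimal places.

Let p₁ = 0.784, p₀ = 0.264.
Under exogeneity alone the bounds on PN are max{0,(p₁−p₀)/p₁} ≤ PN ≤ min{1,(1−p₀)/p₁}.
  lower = (p₁ − p₀)/p₁ = 0.52 / 0.784 ≈ 0.6633
  upper = min{1, (1 − p₀)/p₁} = 0.736 / 0.784 ≈ 0.9388

0.663 ≤ PN ≤ 0.939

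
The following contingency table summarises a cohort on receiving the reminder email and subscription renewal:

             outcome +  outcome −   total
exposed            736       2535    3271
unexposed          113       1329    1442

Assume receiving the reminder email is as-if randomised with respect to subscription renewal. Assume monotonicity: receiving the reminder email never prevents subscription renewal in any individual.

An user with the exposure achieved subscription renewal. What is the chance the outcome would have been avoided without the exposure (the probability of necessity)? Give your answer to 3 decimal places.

PN ≈ 0.652

p₁ = P(outcome | exposed) = 736/3271 = 0.22501
p₀ = P(outcome | unexposed) = 113/1442 = 0.078363
Under exogeneity and monotonicity, PN = (p₁ − p₀)/p₁.
PN = (0.22501 − 0.078363) / 0.22501 ≈ 0.6517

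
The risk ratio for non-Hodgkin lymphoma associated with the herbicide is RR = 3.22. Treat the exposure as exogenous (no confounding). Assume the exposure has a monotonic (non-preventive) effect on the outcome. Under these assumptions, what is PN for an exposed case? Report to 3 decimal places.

PN ≈ 0.689

Under exogeneity and monotonicity, PN = (RR − 1) / RR = 1 − 1/RR.
PN = (3.22 − 1) / 3.22 = 2.22 / 3.22 ≈ 0.6894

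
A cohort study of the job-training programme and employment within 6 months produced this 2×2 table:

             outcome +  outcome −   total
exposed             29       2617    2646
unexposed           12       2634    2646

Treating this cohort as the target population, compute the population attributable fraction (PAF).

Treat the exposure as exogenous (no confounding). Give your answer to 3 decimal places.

PAF ≈ 0.415

p₁ = P(outcome | exposed) = 29/2646 = 0.01096
p₀ = P(outcome | unexposed) = 12/2646 = 0.0045351
Exposure prevalence π = 2646/5292 = 0.5; overall risk P(Y=1) = 0.0077475.
Under exogeneity, PAF = [P(Y=1) − p₀]/P(Y=1).
PAF = (0.0077475 − 0.0045351) / 0.0077475 ≈ 0.4146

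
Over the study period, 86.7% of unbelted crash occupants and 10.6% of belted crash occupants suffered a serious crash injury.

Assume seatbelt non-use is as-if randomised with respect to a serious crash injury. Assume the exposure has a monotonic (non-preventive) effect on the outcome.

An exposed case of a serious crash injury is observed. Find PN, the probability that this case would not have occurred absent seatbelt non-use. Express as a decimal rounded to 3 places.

PN ≈ 0.878

p₁ = 0.867, p₀ = 0.106.
Under exogeneity and monotonicity, PN = (p₁ − p₀) / p₁.
PN = (0.867 − 0.106) / 0.867 = 0.761 / 0.867 ≈ 0.8777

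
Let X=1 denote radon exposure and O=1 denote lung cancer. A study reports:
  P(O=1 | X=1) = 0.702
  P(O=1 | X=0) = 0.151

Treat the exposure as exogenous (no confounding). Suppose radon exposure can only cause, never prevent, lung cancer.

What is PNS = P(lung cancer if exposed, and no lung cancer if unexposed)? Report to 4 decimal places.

Let p₁ = 0.702, p₀ = 0.151.
Under exogeneity and monotonicity, PNS = p₁ − p₀.
PNS = 0.702 − 0.151 = 0.551

PNS ≈ 0.5510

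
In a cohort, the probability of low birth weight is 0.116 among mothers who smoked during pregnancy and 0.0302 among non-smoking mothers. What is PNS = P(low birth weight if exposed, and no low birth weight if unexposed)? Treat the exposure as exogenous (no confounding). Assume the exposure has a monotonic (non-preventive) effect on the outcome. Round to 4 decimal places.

Let p₁ = 0.116, p₀ = 0.0302.
Under exogeneity and monotonicity, PNS = p₁ − p₀.
PNS = 0.116 − 0.0302 = 0.0858

PNS ≈ 0.0858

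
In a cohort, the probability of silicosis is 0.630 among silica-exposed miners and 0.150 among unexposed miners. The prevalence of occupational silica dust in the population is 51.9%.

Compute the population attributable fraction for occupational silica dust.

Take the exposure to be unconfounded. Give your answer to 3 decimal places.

Let p₁ = 0.63, p₀ = 0.15.
Overall risk P(Y=1) = π·p₁ + (1−π)·p₀ = 0.519×0.63 + 0.481×0.15 = 0.39912.
Under exogeneity, PAF = [P(Y=1) − p₀] / P(Y=1).
PAF = (0.39912 − 0.15) / 0.39912 ≈ 0.6242

PAF ≈ 0.624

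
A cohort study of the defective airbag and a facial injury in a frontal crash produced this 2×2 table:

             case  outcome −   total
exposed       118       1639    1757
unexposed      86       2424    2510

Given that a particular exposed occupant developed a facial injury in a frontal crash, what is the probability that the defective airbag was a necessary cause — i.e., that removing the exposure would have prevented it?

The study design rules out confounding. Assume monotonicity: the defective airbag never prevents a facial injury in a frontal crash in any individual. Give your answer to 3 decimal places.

p₁ = P(outcome | exposed) = 118/1757 = 0.06716
p₀ = P(outcome | unexposed) = 86/2510 = 0.034263
Under exogeneity and monotonicity, PN = (p₁ − p₀)/p₁.
PN = (0.06716 − 0.034263) / 0.06716 ≈ 0.4898

PN ≈ 0.490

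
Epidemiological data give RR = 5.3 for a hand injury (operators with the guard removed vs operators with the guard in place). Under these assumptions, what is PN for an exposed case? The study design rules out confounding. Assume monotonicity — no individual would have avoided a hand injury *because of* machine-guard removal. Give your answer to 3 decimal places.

Under exogeneity and monotonicity, PN = (RR − 1) / RR = 1 − 1/RR.
PN = (5.3 − 1) / 5.3 = 4.3 / 5.3 ≈ 0.8113

PN ≈ 0.811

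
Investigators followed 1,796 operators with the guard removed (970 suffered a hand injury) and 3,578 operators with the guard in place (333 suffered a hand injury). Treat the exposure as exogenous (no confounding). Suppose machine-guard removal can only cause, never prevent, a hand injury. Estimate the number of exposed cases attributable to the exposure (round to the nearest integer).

p₁ = P(outcome | exposed) = 970/1796 = 0.54009
p₀ = P(outcome | unexposed) = 333/3578 = 0.093069
PN = (p₁ − p₀)/p₁ = (0.54009 − 0.093069) / 0.54009 ≈ 0.82768.
Attributable cases ≈ PN × (exposed cases) = 0.82768 × 970 ≈ 802.85.

about 803 cases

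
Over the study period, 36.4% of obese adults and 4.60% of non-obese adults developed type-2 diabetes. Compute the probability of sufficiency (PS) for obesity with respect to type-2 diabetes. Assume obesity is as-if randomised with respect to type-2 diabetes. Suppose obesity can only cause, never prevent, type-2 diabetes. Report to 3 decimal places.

PS ≈ 0.333

p₁ = 0.364, p₀ = 0.046.
Under exogeneity and monotonicity, PS = (p₁ − p₀) / (1 − p₀).
PS = (0.364 − 0.046) / (1 − 0.046) = 0.318 / 0.954 ≈ 0.3333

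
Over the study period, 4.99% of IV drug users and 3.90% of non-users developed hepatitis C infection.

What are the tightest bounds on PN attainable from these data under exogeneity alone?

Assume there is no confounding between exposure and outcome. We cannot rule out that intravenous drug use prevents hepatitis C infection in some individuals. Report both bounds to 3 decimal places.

0.218 ≤ PN ≤ 1.000

p₁ = 0.0499, p₀ = 0.039.
Under exogeneity alone the bounds on PN are max{0,(p₁−p₀)/p₁} ≤ PN ≤ min{1,(1−p₀)/p₁}.
  lower = (p₁ − p₀)/p₁ = 0.0109 / 0.0499 ≈ 0.2184
  upper = min{1, (1 − p₀)/p₁} = 0.961 / 0.0499 ≈ 19.2585 → capped at 1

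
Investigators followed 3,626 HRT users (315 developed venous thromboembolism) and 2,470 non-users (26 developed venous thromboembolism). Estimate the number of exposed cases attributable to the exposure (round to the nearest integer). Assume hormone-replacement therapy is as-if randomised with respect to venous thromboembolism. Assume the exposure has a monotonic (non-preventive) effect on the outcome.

about 277 cases

p₁ = P(outcome | exposed) = 315/3626 = 0.086873
p₀ = P(outcome | unexposed) = 26/2470 = 0.010526
PN = (p₁ − p₀)/p₁ = (0.086873 − 0.010526) / 0.086873 ≈ 0.87883.
Attributable cases ≈ PN × (exposed cases) = 0.87883 × 315 ≈ 276.83.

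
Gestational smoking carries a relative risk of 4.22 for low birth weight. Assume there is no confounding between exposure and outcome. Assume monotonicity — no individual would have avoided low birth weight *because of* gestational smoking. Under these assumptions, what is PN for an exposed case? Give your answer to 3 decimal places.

PN ≈ 0.763

Under exogeneity and monotonicity, PN = (RR − 1) / RR = 1 − 1/RR.
PN = (4.22 − 1) / 4.22 = 3.22 / 4.22 ≈ 0.7630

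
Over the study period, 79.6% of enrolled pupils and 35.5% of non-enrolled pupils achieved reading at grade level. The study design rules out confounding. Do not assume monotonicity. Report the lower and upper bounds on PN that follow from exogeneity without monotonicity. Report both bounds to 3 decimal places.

p₁ = 0.796, p₀ = 0.355.
Under exogeneity alone the bounds on PN are max{0,(p₁−p₀)/p₁} ≤ PN ≤ min{1,(1−p₀)/p₁}.
  lower = (p₁ − p₀)/p₁ = 0.441 / 0.796 ≈ 0.5540
  upper = min{1, (1 − p₀)/p₁} = 0.645 / 0.796 ≈ 0.8103

0.554 ≤ PN ≤ 0.810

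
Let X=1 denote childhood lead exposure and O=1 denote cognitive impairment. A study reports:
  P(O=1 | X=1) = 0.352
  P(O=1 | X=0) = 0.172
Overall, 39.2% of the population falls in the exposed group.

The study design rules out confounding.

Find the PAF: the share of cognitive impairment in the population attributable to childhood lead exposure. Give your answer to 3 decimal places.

PAF ≈ 0.291

Let p₁ = 0.352, p₀ = 0.172.
Overall risk P(Y=1) = π·p₁ + (1−π)·p₀ = 0.392×0.352 + 0.608×0.172 = 0.24256.
Under exogeneity, PAF = [P(Y=1) − p₀] / P(Y=1).
PAF = (0.24256 − 0.172) / 0.24256 ≈ 0.2909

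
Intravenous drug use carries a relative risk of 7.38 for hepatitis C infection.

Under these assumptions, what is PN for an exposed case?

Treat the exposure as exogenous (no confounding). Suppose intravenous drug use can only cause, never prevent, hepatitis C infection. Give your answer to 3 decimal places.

Under exogeneity and monotonicity, PN = (RR − 1) / RR = 1 − 1/RR.
PN = (7.38 − 1) / 7.38 = 6.38 / 7.38 ≈ 0.8645

PN ≈ 0.864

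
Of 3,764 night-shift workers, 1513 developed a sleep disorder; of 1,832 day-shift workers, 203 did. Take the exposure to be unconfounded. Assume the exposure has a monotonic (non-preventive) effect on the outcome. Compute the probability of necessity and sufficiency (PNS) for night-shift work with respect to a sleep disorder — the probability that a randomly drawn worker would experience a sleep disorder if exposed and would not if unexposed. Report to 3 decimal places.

p₁ = P(outcome | exposed) = 1513/3764 = 0.40197
p₀ = P(outcome | unexposed) = 203/1832 = 0.11081
Under exogeneity and monotonicity, PNS = p₁ − p₀.
PNS = 0.40197 − 0.11081 = 0.29116

PNS ≈ 0.291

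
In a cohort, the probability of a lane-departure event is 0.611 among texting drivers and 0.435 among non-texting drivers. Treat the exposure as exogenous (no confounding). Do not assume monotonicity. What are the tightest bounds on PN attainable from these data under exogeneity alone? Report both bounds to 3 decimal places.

0.288 ≤ PN ≤ 0.925

Let p₁ = 0.611, p₀ = 0.435.
Under exogeneity alone the bounds on PN are max{0,(p₁−p₀)/p₁} ≤ PN ≤ min{1,(1−p₀)/p₁}.
  lower = (p₁ − p₀)/p₁ = 0.176 / 0.611 ≈ 0.2881
  upper = min{1, (1 − p₀)/p₁} = 0.565 / 0.611 ≈ 0.9247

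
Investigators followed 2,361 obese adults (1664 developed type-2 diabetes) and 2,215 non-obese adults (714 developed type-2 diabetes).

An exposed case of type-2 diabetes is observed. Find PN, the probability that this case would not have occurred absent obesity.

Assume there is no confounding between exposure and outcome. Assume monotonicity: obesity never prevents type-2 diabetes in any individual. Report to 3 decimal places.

p₁ = P(outcome | exposed) = 1664/2361 = 0.70479
p₀ = P(outcome | unexposed) = 714/2215 = 0.32235
Under exogeneity and monotonicity, PN = (p₁ − p₀) / p₁.
PN = (0.70479 − 0.32235) / 0.70479 = 0.38244 / 0.70479 ≈ 0.5426

PN ≈ 0.543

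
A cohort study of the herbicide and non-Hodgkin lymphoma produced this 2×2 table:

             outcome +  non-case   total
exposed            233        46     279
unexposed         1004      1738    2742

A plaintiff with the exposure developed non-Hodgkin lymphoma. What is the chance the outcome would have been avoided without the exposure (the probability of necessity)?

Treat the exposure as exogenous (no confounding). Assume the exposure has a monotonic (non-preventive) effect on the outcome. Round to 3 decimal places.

PN ≈ 0.562

p₁ = P(outcome | exposed) = 233/279 = 0.83513
p₀ = P(outcome | unexposed) = 1004/2742 = 0.36616
Under exogeneity and monotonicity, PN = (p₁ − p₀) / p₁.
PN = (0.83513 − 0.36616) / 0.83513 = 0.46897 / 0.83513 ≈ 0.5616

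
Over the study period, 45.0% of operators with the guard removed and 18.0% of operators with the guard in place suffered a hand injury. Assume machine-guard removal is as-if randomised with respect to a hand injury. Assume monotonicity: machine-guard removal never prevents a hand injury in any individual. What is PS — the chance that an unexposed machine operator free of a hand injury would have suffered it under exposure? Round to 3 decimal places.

p₁ = 0.45, p₀ = 0.18.
Under exogeneity and monotonicity, PS = (p₁ − p₀) / (1 − p₀).
PS = (0.45 − 0.18) / (1 − 0.18) = 0.27 / 0.82 ≈ 0.3293

PS ≈ 0.329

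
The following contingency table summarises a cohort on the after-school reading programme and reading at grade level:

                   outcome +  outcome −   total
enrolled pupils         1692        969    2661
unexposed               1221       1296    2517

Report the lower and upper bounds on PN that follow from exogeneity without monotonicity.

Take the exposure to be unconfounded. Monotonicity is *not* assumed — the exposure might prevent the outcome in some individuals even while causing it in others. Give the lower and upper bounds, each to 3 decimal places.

0.237 ≤ PN ≤ 0.810

p₁ = P(outcome | exposed) = 1692/2661 = 0.63585
p₀ = P(outcome | unexposed) = 1221/2517 = 0.4851
Under exogeneity alone the bounds on PN are max{0,(p₁−p₀)/p₁} ≤ PN ≤ min{1,(1−p₀)/p₁}.
  lower = (p₁ − p₀)/p₁ = 0.15075 / 0.63585 ≈ 0.2371
  upper = min{1, (1 − p₀)/p₁} = 0.5149 / 0.63585 ≈ 0.8098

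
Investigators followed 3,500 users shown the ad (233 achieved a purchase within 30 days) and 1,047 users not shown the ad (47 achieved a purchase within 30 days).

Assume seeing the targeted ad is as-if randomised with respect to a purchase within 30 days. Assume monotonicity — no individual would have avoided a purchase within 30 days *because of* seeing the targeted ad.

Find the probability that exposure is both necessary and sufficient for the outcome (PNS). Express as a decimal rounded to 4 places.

PNS ≈ 0.0217

p₁ = P(outcome | exposed) = 233/3500 = 0.066571
p₀ = P(outcome | unexposed) = 47/1047 = 0.04489
Under exogeneity and monotonicity, PNS = p₁ − p₀.
PNS = 0.066571 − 0.04489 = 0.021681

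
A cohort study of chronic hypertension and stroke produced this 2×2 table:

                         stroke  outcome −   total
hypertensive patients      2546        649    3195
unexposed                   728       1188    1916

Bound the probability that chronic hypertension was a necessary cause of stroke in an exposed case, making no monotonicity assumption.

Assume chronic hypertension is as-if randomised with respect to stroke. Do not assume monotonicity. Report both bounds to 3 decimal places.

p₁ = P(outcome | exposed) = 2546/3195 = 0.79687
p₀ = P(outcome | unexposed) = 728/1916 = 0.37996
Under exogeneity alone the bounds on PN are max{0,(p₁−p₀)/p₁} ≤ PN ≤ min{1,(1−p₀)/p₁}.
  lower = (p₁ − p₀)/p₁ = 0.41691 / 0.79687 ≈ 0.5232
  upper = min{1, (1 − p₀)/p₁} = 0.62004 / 0.79687 ≈ 0.7781

0.523 ≤ PN ≤ 0.778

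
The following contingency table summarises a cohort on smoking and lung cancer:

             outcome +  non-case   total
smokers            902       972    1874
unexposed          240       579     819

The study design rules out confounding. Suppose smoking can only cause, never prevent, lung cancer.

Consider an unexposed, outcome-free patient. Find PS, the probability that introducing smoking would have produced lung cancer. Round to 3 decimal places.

p₁ = P(outcome | exposed) = 902/1874 = 0.48132
p₀ = P(outcome | unexposed) = 240/819 = 0.29304
Under exogeneity and monotonicity, PS = (p₁ − p₀)/(1 − p₀).
PS = (0.48132 − 0.29304) / 0.70696 ≈ 0.2663

PS ≈ 0.266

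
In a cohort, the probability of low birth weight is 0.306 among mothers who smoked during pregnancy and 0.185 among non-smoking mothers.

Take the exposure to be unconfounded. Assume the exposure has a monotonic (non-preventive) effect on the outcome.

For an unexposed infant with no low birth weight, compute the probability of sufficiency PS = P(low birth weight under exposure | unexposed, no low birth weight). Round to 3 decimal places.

PS ≈ 0.148

Let p₁ = 0.306, p₀ = 0.185.
Under exogeneity and monotonicity, PS = (p₁ − p₀) / (1 − p₀).
PS = (0.306 − 0.185) / (1 − 0.185) = 0.121 / 0.815 ≈ 0.1485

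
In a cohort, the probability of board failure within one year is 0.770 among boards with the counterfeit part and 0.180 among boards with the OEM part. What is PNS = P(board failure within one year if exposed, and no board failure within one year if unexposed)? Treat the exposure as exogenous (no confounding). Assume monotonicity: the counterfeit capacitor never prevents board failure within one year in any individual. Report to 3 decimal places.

PNS ≈ 0.590

Let p₁ = 0.77, p₀ = 0.18.
Under exogeneity and monotonicity, PNS = p₁ − p₀.
PNS = 0.77 − 0.18 = 0.59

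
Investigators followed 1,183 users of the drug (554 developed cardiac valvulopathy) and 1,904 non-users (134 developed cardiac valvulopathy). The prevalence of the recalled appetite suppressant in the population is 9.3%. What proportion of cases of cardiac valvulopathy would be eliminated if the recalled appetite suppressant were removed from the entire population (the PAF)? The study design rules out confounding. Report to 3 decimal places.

p₁ = P(outcome | exposed) = 554/1183 = 0.4683
p₀ = P(outcome | unexposed) = 134/1904 = 0.070378
Overall risk P(Y=1) = π·p₁ + (1−π)·p₀ = 0.093×0.4683 + 0.907×0.070378 = 0.10738.
Under exogeneity, PAF = [P(Y=1) − p₀] / P(Y=1).
PAF = (0.10738 − 0.070378) / 0.10738 ≈ 0.3446

PAF ≈ 0.345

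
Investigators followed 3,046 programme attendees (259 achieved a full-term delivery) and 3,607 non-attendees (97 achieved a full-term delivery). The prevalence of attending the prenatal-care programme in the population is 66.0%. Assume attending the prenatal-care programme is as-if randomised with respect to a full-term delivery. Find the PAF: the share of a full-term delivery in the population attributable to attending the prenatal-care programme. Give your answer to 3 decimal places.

PAF ≈ 0.588

p₁ = P(outcome | exposed) = 259/3046 = 0.08503
p₀ = P(outcome | unexposed) = 97/3607 = 0.026892
Overall risk P(Y=1) = π·p₁ + (1−π)·p₀ = 0.66×0.08503 + 0.34×0.026892 = 0.065263.
Under exogeneity, PAF = [P(Y=1) − p₀] / P(Y=1).
PAF = (0.065263 − 0.026892) / 0.065263 ≈ 0.5879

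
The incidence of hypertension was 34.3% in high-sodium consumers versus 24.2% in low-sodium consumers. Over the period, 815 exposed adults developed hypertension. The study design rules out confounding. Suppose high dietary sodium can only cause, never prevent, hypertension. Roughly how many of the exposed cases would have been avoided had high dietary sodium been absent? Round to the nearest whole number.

p₁ = 0.343, p₀ = 0.242.
PN = (p₁ − p₀)/p₁ = (0.343 − 0.242) / 0.343 ≈ 0.29446.
Attributable cases ≈ PN × (exposed cases) = 0.29446 × 815 ≈ 239.99.

about 240 cases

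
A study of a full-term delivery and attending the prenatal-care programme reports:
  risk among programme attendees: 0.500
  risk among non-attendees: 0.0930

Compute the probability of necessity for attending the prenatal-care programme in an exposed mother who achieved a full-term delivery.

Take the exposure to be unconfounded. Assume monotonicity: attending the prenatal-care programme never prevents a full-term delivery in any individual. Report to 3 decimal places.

PN ≈ 0.814

Let p₁ = 0.5, p₀ = 0.093.
Under exogeneity and monotonicity, PN = (p₁ − p₀) / p₁.
PN = (0.5 − 0.093) / 0.5 = 0.407 / 0.5 ≈ 0.8140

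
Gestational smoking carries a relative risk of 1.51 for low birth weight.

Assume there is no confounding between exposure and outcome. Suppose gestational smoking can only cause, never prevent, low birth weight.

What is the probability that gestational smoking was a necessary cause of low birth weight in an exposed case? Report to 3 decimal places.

Under exogeneity and monotonicity, PN = (RR − 1) / RR = 1 − 1/RR.
PN = (1.51 − 1) / 1.51 = 0.51 / 1.51 ≈ 0.3377

PN ≈ 0.338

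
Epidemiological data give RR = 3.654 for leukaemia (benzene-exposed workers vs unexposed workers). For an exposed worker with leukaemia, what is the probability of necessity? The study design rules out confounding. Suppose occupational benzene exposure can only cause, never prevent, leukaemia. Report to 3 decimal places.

Under exogeneity and monotonicity, PN = (RR − 1) / RR = 1 − 1/RR.
PN = (3.654 − 1) / 3.654 = 2.654 / 3.654 ≈ 0.7263

PN ≈ 0.726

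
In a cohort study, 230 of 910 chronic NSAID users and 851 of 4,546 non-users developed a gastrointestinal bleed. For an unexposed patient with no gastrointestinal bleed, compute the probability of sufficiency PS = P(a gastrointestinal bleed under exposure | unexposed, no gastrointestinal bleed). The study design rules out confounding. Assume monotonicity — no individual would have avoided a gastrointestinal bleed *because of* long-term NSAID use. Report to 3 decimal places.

p₁ = P(outcome | exposed) = 230/910 = 0.25275
p₀ = P(outcome | unexposed) = 851/4546 = 0.1872
Under exogeneity and monotonicity, PS = (p₁ − p₀) / (1 − p₀).
PS = (0.25275 − 0.1872) / (1 − 0.1872) = 0.06555 / 0.8128 ≈ 0.0806

PS ≈ 0.081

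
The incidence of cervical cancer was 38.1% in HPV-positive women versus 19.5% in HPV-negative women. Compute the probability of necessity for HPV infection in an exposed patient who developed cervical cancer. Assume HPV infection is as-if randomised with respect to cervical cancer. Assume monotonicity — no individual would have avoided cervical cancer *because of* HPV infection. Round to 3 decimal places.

p₁ = 0.381, p₀ = 0.195.
Under exogeneity and monotonicity, PN = (p₁ − p₀) / p₁.
PN = (0.381 − 0.195) / 0.381 = 0.186 / 0.381 ≈ 0.4882

PN ≈ 0.488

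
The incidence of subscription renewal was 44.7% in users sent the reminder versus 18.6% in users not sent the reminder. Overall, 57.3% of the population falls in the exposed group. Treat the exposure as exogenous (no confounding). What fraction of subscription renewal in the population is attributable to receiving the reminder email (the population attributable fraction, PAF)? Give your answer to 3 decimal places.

p₁ = 0.447, p₀ = 0.186.
Overall risk P(Y=1) = π·p₁ + (1−π)·p₀ = 0.573×0.447 + 0.427×0.186 = 0.33555.
Under exogeneity, PAF = [P(Y=1) − p₀] / P(Y=1).
PAF = (0.33555 − 0.186) / 0.33555 ≈ 0.4457

PAF ≈ 0.446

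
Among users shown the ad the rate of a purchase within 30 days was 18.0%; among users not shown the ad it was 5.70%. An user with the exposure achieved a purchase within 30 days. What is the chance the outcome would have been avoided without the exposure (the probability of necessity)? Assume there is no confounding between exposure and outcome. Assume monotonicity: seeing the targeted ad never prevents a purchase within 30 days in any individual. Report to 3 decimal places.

p₁ = 0.18, p₀ = 0.057.
Under exogeneity and monotonicity, PN = (p₁ − p₀) / p₁.
PN = (0.18 − 0.057) / 0.18 = 0.123 / 0.18 ≈ 0.6833

PN ≈ 0.683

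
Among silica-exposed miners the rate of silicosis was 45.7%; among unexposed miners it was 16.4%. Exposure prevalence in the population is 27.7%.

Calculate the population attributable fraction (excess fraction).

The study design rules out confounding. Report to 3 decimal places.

p₁ = 0.457, p₀ = 0.164.
Overall risk P(Y=1) = π·p₁ + (1−π)·p₀ = 0.277×0.457 + 0.723×0.164 = 0.24516.
Under exogeneity, PAF = [P(Y=1) − p₀] / P(Y=1).
PAF = (0.24516 − 0.164) / 0.24516 ≈ 0.3311

PAF ≈ 0.331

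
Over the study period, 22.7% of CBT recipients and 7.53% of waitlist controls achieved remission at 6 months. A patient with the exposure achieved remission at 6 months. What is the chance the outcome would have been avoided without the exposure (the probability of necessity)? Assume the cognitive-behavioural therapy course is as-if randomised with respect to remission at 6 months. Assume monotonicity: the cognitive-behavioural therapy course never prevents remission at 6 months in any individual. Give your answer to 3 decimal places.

p₁ = 0.227, p₀ = 0.0753.
Under exogeneity and monotonicity, PN = (p₁ − p₀) / p₁.
PN = (0.227 − 0.0753) / 0.227 = 0.1517 / 0.227 ≈ 0.6683

PN ≈ 0.668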